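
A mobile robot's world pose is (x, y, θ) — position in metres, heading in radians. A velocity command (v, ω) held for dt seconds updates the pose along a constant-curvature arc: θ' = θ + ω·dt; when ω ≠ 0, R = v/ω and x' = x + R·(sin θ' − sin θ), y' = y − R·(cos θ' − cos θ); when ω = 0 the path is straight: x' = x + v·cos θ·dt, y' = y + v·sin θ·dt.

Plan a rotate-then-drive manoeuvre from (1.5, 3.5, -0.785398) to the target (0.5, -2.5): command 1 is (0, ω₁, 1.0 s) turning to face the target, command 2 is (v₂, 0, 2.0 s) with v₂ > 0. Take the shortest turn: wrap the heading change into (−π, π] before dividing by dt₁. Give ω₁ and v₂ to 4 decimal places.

heading to target = atan2(-2.5−3.5, 0.5−1.5) = -1.7359
Δθ = wrap(-1.7359 − -0.7854) = -0.9505; ω₁ = Δθ/dt₁ = -0.9505
distance = √((0.5−1.5)² + (-2.5−3.5)²) = 6.0828; v₂ = distance/dt₂ = 3.0414

ω₁ = -0.9505, v₂ = 3.0414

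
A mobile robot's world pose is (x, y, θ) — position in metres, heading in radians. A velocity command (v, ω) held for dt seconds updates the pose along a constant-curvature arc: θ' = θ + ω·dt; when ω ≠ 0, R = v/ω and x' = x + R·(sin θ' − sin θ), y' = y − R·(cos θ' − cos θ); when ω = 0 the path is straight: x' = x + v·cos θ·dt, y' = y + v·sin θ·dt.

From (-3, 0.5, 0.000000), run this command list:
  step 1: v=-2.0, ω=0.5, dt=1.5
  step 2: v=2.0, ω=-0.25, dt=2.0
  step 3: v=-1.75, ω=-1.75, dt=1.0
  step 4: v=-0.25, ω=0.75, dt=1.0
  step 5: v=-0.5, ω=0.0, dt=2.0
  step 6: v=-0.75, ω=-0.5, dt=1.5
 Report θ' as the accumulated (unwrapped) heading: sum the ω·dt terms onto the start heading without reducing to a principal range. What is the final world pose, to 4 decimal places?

step 1: θ'=0.7500 (R=-4.0000) → pose (-5.7266, -0.5732, 0.7500)
step 2: θ'=0.2500 (R=-8.0000) → pose (-2.2527, 1.3245, 0.2500)
step 3: θ'=-1.5000 (R=1.0000) → pose (-3.4976, 2.2227, -1.5000)
step 4: θ'=-0.7500 (R=-0.3333) → pose (-3.6029, 2.4430, -0.7500)
step 5: θ'=-0.7500 (straight) → pose (-4.3345, 3.1247, -0.7500)
step 6: θ'=-1.5000 (R=1.5000) → pose (-4.8083, 4.1161, -1.5000)

(-4.8083, 4.1161, -1.5000)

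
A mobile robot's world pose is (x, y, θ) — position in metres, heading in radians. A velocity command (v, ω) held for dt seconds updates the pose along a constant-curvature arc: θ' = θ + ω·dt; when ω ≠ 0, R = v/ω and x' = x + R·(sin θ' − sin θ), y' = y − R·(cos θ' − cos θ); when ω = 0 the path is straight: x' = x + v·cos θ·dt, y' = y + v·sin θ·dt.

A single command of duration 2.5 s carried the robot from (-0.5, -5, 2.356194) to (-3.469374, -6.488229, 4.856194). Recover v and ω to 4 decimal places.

v = 1.7500, ω = 1.0000

Δθ = 4.856194 − 2.356194 = 2.500000
ω = Δθ/dt = 2.500000/2.5 = 1.0000
R = Δx/(sin θ' − sin θ) = 1.7500
v = R·ω = 1.7500·1.0000 = 1.7500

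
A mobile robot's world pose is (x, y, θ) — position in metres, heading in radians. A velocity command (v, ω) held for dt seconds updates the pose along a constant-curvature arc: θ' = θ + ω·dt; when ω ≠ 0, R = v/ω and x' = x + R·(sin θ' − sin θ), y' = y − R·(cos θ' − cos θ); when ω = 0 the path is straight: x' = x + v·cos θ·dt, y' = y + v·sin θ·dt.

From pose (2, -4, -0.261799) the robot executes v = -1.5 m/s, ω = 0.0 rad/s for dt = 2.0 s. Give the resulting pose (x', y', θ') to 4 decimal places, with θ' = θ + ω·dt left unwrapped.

θ' = -0.2618 + 0.0·2.0 = -0.2618
ω = 0 → straight: x' = 2 + -1.5·cos(-0.2618)·2.0 = -0.8978
y' = -4 + -1.5·sin(-0.2618)·2.0 = -3.2235

(-0.8978, -3.2235, -0.2618)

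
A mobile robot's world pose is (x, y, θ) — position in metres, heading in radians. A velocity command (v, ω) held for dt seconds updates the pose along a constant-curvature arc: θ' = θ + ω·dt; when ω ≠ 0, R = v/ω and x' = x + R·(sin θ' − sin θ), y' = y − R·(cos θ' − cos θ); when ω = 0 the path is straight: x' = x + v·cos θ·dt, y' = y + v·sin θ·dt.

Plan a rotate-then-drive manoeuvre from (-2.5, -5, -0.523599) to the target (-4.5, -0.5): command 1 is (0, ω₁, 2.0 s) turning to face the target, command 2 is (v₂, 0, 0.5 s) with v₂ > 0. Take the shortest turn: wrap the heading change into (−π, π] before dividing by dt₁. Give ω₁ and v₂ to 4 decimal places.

ω₁ = 1.2563, v₂ = 9.8489

heading to target = atan2(-0.5−-5, -4.5−-2.5) = 1.9890
Δθ = wrap(1.9890 − -0.5236) = 2.5126; ω₁ = Δθ/dt₁ = 1.2563
distance = √((-4.5−-2.5)² + (-0.5−-5)²) = 4.9244; v₂ = distance/dt₂ = 9.8489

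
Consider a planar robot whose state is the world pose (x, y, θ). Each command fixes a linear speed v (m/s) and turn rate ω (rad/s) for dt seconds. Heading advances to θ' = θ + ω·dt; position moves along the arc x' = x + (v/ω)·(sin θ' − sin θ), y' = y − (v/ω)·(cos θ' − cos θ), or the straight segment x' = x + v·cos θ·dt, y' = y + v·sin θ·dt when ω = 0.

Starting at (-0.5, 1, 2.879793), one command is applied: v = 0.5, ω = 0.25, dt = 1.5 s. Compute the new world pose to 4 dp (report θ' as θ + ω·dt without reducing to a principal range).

θ' = 2.8798 + 0.25·1.5 = 3.2548
R = v/ω = 0.5/0.25 = 2.0000
x' = -0.5 + 2.0000·(sin 3.2548 − sin 2.8798) = -1.2436
y' = 1 − 2.0000·(cos 3.2548 − cos 2.8798) = 1.0553

(-1.2436, 1.0553, 3.2548)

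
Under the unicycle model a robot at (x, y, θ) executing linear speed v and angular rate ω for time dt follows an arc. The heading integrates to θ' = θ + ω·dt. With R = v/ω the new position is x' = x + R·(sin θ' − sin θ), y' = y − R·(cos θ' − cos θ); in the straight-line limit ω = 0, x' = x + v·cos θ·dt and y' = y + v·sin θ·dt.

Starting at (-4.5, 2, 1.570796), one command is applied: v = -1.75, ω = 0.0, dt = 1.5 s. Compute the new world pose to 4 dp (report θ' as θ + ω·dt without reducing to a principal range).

(-4.5000, -0.6250, 1.5708)

θ' = 1.5708 + 0.0·1.5 = 1.5708
ω = 0 → straight: x' = -4.5 + -1.75·cos(1.5708)·1.5 = -4.5000
y' = 2 + -1.75·sin(1.5708)·1.5 = -0.6250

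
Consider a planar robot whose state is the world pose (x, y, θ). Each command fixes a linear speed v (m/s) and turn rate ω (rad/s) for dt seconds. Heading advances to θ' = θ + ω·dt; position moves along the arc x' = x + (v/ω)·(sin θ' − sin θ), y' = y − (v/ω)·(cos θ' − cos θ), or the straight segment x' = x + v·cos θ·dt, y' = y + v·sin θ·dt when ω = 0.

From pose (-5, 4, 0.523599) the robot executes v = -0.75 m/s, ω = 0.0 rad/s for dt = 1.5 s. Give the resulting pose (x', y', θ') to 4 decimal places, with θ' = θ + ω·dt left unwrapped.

θ' = 0.5236 + 0.0·1.5 = 0.5236
ω = 0 → straight: x' = -5 + -0.75·cos(0.5236)·1.5 = -5.9743
y' = 4 + -0.75·sin(0.5236)·1.5 = 3.4375

(-5.9743, 3.4375, 0.5236)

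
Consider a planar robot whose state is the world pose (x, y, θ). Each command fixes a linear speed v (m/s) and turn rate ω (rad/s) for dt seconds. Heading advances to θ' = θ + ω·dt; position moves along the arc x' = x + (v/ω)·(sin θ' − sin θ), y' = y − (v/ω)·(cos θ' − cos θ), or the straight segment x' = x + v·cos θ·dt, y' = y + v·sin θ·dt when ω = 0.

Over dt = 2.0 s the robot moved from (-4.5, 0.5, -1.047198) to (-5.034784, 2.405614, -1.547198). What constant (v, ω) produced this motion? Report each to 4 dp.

v = -1.0000, ω = -0.2500

Δθ = -1.547198 − -1.047198 = -0.500000
ω = Δθ/dt = -0.500000/2.0 = -0.2500
R = −Δy/(cos θ' − cos θ) = 4.0000
v = R·ω = 4.0000·-0.2500 = -1.0000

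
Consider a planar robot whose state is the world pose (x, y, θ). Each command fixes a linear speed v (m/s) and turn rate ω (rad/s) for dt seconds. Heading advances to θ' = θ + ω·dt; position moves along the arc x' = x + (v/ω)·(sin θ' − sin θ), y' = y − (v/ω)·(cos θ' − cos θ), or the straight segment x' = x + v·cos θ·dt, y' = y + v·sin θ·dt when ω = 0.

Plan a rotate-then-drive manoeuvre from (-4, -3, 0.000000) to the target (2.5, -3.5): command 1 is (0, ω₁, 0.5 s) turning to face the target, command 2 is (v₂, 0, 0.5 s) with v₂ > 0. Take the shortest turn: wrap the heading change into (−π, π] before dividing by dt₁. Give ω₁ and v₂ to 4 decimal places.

heading to target = atan2(-3.5−-3, 2.5−-4) = -0.0768
Δθ = wrap(-0.0768 − 0.0000) = -0.0768; ω₁ = Δθ/dt₁ = -0.1535
distance = √((2.5−-4)² + (-3.5−-3)²) = 6.5192; v₂ = distance/dt₂ = 13.0384

ω₁ = -0.1535, v₂ = 13.0384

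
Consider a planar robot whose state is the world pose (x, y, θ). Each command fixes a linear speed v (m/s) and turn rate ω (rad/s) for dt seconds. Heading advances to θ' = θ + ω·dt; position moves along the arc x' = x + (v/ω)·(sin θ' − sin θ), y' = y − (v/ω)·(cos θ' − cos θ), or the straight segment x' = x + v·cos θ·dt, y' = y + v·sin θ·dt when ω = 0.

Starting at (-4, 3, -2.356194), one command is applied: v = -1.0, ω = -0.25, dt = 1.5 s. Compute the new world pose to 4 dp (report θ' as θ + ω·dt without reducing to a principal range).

θ' = -2.3562 + -0.25·1.5 = -2.7312
R = v/ω = -1.0/-0.25 = 4.0000
x' = -4 + 4.0000·(sin -2.7312 − sin -2.3562) = -2.7675
y' = 3 − 4.0000·(cos -2.7312 − cos -2.3562) = 3.8394

(-2.7675, 3.8394, -2.7312)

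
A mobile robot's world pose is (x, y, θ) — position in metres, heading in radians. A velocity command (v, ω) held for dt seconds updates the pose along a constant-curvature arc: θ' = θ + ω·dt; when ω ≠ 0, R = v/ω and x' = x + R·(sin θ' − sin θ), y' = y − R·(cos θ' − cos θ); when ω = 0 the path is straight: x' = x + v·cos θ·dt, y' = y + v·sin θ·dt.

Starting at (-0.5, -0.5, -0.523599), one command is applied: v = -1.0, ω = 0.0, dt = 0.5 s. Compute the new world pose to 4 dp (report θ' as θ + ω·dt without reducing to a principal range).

θ' = -0.5236 + 0.0·0.5 = -0.5236
ω = 0 → straight: x' = -0.5 + -1.0·cos(-0.5236)·0.5 = -0.9330
y' = -0.5 + -1.0·sin(-0.5236)·0.5 = -0.2500

(-0.9330, -0.2500, -0.5236)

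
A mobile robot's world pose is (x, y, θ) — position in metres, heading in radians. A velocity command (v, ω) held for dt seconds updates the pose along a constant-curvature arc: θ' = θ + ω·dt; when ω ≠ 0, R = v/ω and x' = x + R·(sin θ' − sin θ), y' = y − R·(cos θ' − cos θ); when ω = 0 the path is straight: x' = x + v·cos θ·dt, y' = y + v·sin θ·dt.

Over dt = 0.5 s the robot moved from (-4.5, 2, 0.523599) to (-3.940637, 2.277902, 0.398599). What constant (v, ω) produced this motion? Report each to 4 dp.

Δθ = 0.398599 − 0.523599 = -0.125000
ω = Δθ/dt = -0.125000/0.5 = -0.2500
R = Δx/(sin θ' − sin θ) = -5.0000
v = R·ω = -5.0000·-0.2500 = 1.2500

v = 1.2500, ω = -0.2500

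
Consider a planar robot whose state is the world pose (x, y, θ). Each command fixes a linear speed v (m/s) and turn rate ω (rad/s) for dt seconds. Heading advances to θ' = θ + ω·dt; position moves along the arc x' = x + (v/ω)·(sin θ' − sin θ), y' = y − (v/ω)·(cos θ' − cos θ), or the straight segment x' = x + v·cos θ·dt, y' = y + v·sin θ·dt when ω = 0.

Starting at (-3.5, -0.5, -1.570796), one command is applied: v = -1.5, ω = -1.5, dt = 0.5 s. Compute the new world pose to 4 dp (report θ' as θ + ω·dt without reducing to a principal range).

θ' = -1.5708 + -1.5·0.5 = -2.3208
R = v/ω = -1.5/-1.5 = 1.0000
x' = -3.5 + 1.0000·(sin -2.3208 − sin -1.5708) = -3.2317
y' = -0.5 − 1.0000·(cos -2.3208 − cos -1.5708) = 0.1816

(-3.2317, 0.1816, -2.3208)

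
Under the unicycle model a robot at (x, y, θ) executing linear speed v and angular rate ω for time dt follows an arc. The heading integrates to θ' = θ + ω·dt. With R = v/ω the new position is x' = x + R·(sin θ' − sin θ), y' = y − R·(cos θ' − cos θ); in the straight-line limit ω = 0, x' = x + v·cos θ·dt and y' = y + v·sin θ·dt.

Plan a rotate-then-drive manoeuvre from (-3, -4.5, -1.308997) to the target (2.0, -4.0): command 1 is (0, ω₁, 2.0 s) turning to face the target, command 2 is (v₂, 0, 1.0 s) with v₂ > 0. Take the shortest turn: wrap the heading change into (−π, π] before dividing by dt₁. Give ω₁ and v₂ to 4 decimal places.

heading to target = atan2(-4−-4.5, 2−-3) = 0.0997
Δθ = wrap(0.0997 − -1.3090) = 1.4087; ω₁ = Δθ/dt₁ = 0.7043
distance = √((2−-3)² + (-4−-4.5)²) = 5.0249; v₂ = distance/dt₂ = 5.0249

ω₁ = 0.7043, v₂ = 5.0249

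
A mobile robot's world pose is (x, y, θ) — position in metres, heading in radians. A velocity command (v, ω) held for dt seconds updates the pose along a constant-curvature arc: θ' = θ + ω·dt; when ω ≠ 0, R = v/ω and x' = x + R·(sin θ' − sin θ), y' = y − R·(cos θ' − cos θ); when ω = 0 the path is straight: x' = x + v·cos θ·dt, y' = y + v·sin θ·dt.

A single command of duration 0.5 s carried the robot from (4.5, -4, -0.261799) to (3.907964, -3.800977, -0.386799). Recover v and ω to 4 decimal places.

v = -1.2500, ω = -0.2500

Δθ = -0.386799 − -0.261799 = -0.125000
ω = Δθ/dt = -0.125000/0.5 = -0.2500
R = Δx/(sin θ' − sin θ) = 5.0000
v = R·ω = 5.0000·-0.2500 = -1.2500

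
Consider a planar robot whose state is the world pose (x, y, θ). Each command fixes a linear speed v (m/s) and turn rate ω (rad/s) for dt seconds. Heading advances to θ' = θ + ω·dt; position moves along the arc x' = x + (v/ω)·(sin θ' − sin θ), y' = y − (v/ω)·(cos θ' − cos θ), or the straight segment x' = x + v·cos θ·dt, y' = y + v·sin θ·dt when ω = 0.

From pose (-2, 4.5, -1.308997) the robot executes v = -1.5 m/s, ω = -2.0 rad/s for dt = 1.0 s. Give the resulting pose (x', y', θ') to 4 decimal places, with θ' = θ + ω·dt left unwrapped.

θ' = -1.3090 + -2.0·1.0 = -3.3090
R = v/ω = -1.5/-2.0 = 0.7500
x' = -2 + 0.7500·(sin -3.3090 − sin -1.3090) = -1.1506
y' = 4.5 − 0.7500·(cos -3.3090 − cos -1.3090) = 5.4336

(-1.1506, 5.4336, -3.3090)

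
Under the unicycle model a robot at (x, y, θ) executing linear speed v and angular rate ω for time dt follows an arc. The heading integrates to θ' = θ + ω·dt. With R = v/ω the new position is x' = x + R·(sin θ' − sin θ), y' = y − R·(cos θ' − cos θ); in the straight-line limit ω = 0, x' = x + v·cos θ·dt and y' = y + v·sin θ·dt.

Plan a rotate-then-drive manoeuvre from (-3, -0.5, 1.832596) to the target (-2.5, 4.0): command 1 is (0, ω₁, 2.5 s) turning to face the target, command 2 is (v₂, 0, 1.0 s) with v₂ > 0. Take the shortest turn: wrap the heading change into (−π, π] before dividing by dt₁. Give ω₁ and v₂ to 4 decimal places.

heading to target = atan2(4−-0.5, -2.5−-3) = 1.4601
Δθ = wrap(1.4601 − 1.8326) = -0.3725; ω₁ = Δθ/dt₁ = -0.1490
distance = √((-2.5−-3)² + (4−-0.5)²) = 4.5277; v₂ = distance/dt₂ = 4.5277

ω₁ = -0.1490, v₂ = 4.5277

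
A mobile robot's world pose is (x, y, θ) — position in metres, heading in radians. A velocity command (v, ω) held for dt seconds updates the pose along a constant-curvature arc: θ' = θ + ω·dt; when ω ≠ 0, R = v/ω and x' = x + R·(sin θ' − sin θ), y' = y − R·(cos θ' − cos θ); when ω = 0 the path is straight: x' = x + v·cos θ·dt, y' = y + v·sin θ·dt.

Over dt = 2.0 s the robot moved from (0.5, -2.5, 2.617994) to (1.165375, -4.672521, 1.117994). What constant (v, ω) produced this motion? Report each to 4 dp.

v = -1.2500, ω = -0.7500

Δθ = 1.117994 − 2.617994 = -1.500000
ω = Δθ/dt = -1.500000/2.0 = -0.7500
R = −Δy/(cos θ' − cos θ) = 1.6667
v = R·ω = 1.6667·-0.7500 = -1.2500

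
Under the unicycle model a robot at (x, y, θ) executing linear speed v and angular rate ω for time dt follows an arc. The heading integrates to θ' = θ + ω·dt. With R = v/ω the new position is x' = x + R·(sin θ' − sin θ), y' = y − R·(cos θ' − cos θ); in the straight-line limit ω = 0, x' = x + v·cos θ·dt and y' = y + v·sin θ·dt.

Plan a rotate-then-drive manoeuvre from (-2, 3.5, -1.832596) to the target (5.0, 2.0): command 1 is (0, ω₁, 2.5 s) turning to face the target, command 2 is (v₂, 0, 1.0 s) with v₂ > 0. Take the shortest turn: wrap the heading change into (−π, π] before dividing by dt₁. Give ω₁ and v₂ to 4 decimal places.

heading to target = atan2(2−3.5, 5−-2) = -0.2111
Δθ = wrap(-0.2111 − -1.8326) = 1.6215; ω₁ = Δθ/dt₁ = 0.6486
distance = √((5−-2)² + (2−3.5)²) = 7.1589; v₂ = distance/dt₂ = 7.1589

ω₁ = 0.6486, v₂ = 7.1589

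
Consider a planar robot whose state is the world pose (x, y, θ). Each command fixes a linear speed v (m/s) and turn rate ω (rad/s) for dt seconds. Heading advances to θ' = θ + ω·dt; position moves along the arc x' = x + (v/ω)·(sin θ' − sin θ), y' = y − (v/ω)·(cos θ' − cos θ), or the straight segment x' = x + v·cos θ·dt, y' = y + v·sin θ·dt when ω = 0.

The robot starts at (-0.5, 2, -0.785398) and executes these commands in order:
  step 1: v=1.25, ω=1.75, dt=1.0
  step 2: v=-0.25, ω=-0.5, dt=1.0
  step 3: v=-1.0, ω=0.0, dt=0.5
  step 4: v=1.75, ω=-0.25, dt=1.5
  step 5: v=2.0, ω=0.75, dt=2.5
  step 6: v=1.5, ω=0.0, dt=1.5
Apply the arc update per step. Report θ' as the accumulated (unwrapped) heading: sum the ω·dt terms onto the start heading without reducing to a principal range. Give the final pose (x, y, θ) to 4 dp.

(3.8289, 8.1828, 1.9646)

step 1: θ'=0.9646 (R=0.7143) → pose (0.5921, 2.0981, 0.9646)
step 2: θ'=0.4646 (R=0.5000) → pose (0.4052, 1.9360, 0.4646)
step 3: θ'=0.4646 (straight) → pose (-0.0418, 1.7120, 0.4646)
step 4: θ'=0.0896 (R=-7.0000) → pose (2.4683, 2.4259, 0.0896)
step 5: θ'=1.9646 (R=2.6667) → pose (4.6922, 6.1051, 1.9646)
step 6: θ'=1.9646 (straight) → pose (3.8289, 8.1828, 1.9646)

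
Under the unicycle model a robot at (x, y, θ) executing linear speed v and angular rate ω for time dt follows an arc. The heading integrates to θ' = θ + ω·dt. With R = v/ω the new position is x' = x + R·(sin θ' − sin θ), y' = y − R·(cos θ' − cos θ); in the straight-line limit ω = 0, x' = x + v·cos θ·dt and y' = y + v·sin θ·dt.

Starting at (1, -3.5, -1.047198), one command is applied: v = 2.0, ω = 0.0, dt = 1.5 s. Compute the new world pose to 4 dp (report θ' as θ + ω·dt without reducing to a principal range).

(2.5000, -6.0981, -1.0472)

θ' = -1.0472 + 0.0·1.5 = -1.0472
ω = 0 → straight: x' = 1 + 2.0·cos(-1.0472)·1.5 = 2.5000
y' = -3.5 + 2.0·sin(-1.0472)·1.5 = -6.0981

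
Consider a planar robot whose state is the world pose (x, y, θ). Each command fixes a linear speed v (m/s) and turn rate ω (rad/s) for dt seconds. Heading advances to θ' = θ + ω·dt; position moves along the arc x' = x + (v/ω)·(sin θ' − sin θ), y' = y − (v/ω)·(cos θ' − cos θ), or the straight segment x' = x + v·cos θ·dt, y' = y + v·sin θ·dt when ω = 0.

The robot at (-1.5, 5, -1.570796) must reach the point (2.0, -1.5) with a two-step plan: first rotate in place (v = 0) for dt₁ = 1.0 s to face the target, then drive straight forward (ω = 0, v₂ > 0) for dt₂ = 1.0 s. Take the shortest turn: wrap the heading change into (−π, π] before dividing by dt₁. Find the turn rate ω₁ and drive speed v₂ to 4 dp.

heading to target = atan2(-1.5−5, 2−-1.5) = -1.0769
Δθ = wrap(-1.0769 − -1.5708) = 0.4939; ω₁ = Δθ/dt₁ = 0.4939
distance = √((2−-1.5)² + (-1.5−5)²) = 7.3824; v₂ = distance/dt₂ = 7.3824

ω₁ = 0.4939, v₂ = 7.3824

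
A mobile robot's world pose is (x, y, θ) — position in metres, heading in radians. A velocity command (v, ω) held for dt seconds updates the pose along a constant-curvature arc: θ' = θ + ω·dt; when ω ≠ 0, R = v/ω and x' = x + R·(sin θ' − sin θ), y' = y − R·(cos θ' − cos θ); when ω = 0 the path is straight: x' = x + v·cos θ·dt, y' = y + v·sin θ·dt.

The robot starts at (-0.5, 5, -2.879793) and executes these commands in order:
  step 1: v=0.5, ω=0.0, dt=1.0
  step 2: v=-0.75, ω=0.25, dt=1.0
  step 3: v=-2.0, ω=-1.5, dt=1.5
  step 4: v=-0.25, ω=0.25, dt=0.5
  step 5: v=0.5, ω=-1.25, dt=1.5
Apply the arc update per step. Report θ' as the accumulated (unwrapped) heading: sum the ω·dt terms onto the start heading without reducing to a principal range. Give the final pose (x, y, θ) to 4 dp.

(2.2000, 4.0031, -6.6298)

step 1: θ'=-2.8798 (straight) → pose (-0.9830, 4.8706, -2.8798)
step 2: θ'=-2.6298 (R=-3.0000) → pose (-0.2902, 5.1528, -2.6298)
step 3: θ'=-4.8798 (R=1.3333) → pose (1.6775, 3.7681, -4.8798)
step 4: θ'=-4.7548 (R=-1.0000) → pose (1.6644, 3.6439, -4.7548)
step 5: θ'=-6.6298 (R=-0.4000) → pose (2.2000, 4.0031, -6.6298)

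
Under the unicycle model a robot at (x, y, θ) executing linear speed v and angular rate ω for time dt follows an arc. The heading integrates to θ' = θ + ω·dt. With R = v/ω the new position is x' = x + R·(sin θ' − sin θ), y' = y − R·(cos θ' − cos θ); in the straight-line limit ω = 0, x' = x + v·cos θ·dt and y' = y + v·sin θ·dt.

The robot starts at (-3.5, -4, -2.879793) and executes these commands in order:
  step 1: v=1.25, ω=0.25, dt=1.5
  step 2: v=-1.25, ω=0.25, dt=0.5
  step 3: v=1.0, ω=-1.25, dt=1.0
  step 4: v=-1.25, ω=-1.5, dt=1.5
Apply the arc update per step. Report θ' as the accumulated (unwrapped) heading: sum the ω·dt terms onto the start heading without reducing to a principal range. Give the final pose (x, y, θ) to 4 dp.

(-5.6922, -6.0377, -5.8798)

step 1: θ'=-2.5048 (R=5.0000) → pose (-5.1790, -4.8096, -2.5048)
step 2: θ'=-2.3798 (R=-5.0000) → pose (-4.7010, -4.4076, -2.3798)
step 3: θ'=-3.6298 (R=-0.8000) → pose (-5.6284, -4.5352, -3.6298)
step 4: θ'=-5.8798 (R=0.8333) → pose (-5.6922, -6.0377, -5.8798)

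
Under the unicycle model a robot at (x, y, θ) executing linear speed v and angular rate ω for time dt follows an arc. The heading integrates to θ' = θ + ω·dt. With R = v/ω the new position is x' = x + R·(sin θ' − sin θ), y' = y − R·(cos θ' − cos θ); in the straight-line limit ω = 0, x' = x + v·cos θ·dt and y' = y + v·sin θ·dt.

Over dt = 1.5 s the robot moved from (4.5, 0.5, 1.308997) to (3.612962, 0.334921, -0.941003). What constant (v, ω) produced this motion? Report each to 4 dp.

Δθ = -0.941003 − 1.308997 = -2.250000
ω = Δθ/dt = -2.250000/1.5 = -1.5000
R = Δx/(sin θ' − sin θ) = 0.5000
v = R·ω = 0.5000·-1.5000 = -0.7500

v = -0.7500, ω = -1.5000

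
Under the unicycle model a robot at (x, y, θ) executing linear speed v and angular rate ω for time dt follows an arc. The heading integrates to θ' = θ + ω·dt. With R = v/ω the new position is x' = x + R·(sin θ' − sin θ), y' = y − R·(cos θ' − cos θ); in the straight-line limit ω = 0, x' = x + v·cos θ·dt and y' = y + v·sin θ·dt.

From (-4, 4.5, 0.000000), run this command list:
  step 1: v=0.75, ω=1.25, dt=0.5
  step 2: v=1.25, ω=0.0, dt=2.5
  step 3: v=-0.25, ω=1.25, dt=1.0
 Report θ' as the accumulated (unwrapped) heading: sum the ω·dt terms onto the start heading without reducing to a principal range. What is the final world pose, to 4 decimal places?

(-1.1885, 6.2198, 1.8750)

step 1: θ'=0.6250 (R=0.6000) → pose (-3.6489, 4.6134, 0.6250)
step 2: θ'=0.6250 (straight) → pose (-1.1147, 6.4419, 0.6250)
step 3: θ'=1.8750 (R=-0.2000) → pose (-1.1885, 6.2198, 1.8750)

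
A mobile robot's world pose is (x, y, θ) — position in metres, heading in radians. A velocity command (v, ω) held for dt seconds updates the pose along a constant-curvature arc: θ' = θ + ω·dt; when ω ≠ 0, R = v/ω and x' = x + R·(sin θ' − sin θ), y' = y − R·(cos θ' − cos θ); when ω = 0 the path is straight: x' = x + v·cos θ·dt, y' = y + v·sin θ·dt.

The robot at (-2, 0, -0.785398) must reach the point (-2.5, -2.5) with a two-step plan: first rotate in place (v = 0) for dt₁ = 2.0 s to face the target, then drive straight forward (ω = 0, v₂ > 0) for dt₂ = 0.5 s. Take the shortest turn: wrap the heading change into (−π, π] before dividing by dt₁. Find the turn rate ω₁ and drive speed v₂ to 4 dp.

heading to target = atan2(-2.5−0, -2.5−-2) = -1.7682
Δθ = wrap(-1.7682 − -0.7854) = -0.9828; ω₁ = Δθ/dt₁ = -0.4914
distance = √((-2.5−-2)² + (-2.5−0)²) = 2.5495; v₂ = distance/dt₂ = 5.0990

ω₁ = -0.4914, v₂ = 5.0990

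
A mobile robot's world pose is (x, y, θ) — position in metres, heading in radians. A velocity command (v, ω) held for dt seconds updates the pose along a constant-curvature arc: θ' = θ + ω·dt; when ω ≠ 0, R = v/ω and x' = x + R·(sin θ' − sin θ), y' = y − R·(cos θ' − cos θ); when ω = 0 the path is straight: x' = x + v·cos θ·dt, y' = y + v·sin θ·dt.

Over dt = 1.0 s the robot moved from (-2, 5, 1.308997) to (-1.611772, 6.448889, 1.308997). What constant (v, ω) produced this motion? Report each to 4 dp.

Δθ = 1.308997 − 1.308997 = 0.000000
ω = Δθ/dt = 0.000000/1.0 = 0.0000
ω = 0 → v = (Δx·cos θ + Δy·sin θ)/dt = 1.5000

v = 1.5000, ω = 0.0000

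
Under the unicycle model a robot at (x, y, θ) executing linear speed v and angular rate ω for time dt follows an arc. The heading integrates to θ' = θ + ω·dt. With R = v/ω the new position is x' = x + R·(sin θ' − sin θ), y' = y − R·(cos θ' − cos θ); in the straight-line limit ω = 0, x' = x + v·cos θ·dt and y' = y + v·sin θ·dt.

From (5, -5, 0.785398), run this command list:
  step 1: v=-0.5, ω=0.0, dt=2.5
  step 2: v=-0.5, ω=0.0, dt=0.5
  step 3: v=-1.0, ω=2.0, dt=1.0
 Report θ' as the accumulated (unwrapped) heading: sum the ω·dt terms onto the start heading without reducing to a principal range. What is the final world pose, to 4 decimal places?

step 1: θ'=0.7854 (straight) → pose (4.1161, -5.8839, 0.7854)
step 2: θ'=0.7854 (straight) → pose (3.9393, -6.0607, 0.7854)
step 3: θ'=2.7854 (R=-0.5000) → pose (4.1185, -6.8828, 2.7854)

(4.1185, -6.8828, 2.7854)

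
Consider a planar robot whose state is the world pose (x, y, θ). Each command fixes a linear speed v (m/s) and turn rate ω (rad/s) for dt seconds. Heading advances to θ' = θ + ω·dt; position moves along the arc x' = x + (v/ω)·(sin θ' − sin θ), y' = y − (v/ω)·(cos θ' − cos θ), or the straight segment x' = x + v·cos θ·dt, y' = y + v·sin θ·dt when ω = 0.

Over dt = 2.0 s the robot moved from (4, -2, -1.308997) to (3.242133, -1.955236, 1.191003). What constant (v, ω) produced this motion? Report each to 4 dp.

v = -0.5000, ω = 1.2500

Δθ = 1.191003 − -1.308997 = 2.500000
ω = Δθ/dt = 2.500000/2.0 = 1.2500
R = Δx/(sin θ' − sin θ) = -0.4000
v = R·ω = -0.4000·1.2500 = -0.5000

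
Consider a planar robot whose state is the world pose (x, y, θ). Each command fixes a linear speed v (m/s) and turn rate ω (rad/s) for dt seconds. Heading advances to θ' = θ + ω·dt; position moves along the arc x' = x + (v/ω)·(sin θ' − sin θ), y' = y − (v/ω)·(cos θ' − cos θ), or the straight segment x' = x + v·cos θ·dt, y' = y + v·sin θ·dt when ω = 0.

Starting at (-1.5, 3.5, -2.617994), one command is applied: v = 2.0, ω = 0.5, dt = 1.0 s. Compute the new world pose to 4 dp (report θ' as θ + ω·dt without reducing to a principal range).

(-2.9159, 2.1171, -2.1180)

θ' = -2.6180 + 0.5·1.0 = -2.1180
R = v/ω = 2.0/0.5 = 4.0000
x' = -1.5 + 4.0000·(sin -2.1180 − sin -2.6180) = -2.9159
y' = 3.5 − 4.0000·(cos -2.1180 − cos -2.6180) = 2.1171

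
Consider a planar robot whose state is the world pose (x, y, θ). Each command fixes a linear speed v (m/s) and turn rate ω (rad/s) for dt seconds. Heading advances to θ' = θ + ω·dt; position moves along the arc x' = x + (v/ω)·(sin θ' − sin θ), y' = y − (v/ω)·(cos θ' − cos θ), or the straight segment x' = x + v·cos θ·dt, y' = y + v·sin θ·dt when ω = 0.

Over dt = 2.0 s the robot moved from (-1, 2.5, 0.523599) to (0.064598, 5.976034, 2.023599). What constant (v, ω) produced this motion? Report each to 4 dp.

v = 2.0000, ω = 0.7500

Δθ = 2.023599 − 0.523599 = 1.500000
ω = Δθ/dt = 1.500000/2.0 = 0.7500
R = −Δy/(cos θ' − cos θ) = 2.6667
v = R·ω = 2.6667·0.7500 = 2.0000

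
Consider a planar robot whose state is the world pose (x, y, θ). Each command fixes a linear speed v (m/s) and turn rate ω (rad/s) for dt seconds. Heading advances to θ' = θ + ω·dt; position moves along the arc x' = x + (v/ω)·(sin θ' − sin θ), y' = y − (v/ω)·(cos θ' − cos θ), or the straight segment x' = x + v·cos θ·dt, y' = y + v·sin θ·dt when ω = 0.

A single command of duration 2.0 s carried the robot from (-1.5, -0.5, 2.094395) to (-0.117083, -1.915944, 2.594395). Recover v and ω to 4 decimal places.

Δθ = 2.594395 − 2.094395 = 0.500000
ω = Δθ/dt = 0.500000/2.0 = 0.2500
R = −Δy/(cos θ' − cos θ) = -4.0000
v = R·ω = -4.0000·0.2500 = -1.0000

v = -1.0000, ω = 0.2500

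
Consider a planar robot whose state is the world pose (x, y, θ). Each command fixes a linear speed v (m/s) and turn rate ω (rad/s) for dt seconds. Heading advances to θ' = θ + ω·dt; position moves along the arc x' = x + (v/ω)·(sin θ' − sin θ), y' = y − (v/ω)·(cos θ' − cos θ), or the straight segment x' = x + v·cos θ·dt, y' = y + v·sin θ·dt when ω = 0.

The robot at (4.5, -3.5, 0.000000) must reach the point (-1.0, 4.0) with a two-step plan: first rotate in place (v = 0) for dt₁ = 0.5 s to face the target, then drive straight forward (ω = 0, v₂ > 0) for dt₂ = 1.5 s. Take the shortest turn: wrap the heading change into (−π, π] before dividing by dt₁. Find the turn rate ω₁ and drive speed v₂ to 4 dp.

ω₁ = 4.4071, v₂ = 6.2004

heading to target = atan2(4−-3.5, -1−4.5) = 2.2035
Δθ = wrap(2.2035 − 0.0000) = 2.2035; ω₁ = Δθ/dt₁ = 4.4071
distance = √((-1−4.5)² + (4−-3.5)²) = 9.3005; v₂ = distance/dt₂ = 6.2004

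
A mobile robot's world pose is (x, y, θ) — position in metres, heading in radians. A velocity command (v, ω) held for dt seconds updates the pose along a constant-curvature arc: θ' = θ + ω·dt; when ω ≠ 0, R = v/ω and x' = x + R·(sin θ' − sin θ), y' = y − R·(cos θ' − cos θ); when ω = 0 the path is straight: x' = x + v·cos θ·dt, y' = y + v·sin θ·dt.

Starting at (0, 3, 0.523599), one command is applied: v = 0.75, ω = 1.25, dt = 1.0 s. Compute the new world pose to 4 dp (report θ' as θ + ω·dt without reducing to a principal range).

θ' = 0.5236 + 1.25·1.0 = 1.7736
R = v/ω = 0.75/1.25 = 0.6000
x' = 0 + 0.6000·(sin 1.7736 − sin 0.5236) = 0.2877
y' = 3 − 0.6000·(cos 1.7736 − cos 0.5236) = 3.6405

(0.2877, 3.6405, 1.7736)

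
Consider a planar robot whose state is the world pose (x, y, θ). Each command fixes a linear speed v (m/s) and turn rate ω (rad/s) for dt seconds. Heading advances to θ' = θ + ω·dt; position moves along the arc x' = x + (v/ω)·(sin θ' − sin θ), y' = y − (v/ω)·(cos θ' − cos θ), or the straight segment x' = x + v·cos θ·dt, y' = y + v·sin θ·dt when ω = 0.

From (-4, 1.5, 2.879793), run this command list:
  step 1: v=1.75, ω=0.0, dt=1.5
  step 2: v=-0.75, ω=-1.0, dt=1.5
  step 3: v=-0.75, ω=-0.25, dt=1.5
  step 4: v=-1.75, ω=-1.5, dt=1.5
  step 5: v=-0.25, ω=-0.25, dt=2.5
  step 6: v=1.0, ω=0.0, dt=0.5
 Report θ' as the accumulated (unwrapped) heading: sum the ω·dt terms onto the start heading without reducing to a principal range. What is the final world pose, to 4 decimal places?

(-8.6522, 0.6628, -1.8702)

step 1: θ'=2.8798 (straight) → pose (-6.5356, 2.1794, 2.8798)
step 2: θ'=1.3798 (R=0.7500) → pose (-5.9933, 1.3126, 1.3798)
step 3: θ'=1.0048 (R=3.0000) → pose (-6.4066, 0.2733, 1.0048)
step 4: θ'=-1.2452 (R=1.1667) → pose (-8.4967, 0.5258, -1.2452)
step 5: θ'=-1.8702 (R=1.0000) → pose (-8.5047, 1.1406, -1.8702)
step 6: θ'=-1.8702 (straight) → pose (-8.6522, 0.6628, -1.8702)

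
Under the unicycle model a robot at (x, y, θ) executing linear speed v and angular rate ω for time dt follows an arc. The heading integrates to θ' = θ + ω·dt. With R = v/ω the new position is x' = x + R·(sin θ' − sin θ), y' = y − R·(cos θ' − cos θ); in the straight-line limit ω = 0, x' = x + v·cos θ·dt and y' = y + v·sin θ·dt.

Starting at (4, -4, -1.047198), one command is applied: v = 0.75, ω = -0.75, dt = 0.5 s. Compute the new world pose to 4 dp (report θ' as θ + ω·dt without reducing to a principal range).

(4.1230, -4.3519, -1.4222)

θ' = -1.0472 + -0.75·0.5 = -1.4222
R = v/ω = 0.75/-0.75 = -1.0000
x' = 4 + -1.0000·(sin -1.4222 − sin -1.0472) = 4.1230
y' = -4 − -1.0000·(cos -1.4222 − cos -1.0472) = -4.3519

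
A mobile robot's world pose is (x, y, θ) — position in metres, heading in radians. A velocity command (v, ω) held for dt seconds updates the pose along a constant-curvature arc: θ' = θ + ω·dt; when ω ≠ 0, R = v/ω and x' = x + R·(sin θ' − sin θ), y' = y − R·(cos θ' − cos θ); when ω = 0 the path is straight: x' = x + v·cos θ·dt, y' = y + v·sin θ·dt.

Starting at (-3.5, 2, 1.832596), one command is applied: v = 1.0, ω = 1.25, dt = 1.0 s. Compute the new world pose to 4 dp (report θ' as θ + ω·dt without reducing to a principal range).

θ' = 1.8326 + 1.25·1.0 = 3.0826
R = v/ω = 1.0/1.25 = 0.8000
x' = -3.5 + 0.8000·(sin 3.0826 − sin 1.8326) = -4.2256
y' = 2 − 0.8000·(cos 3.0826 − cos 1.8326) = 2.5916

(-4.2256, 2.5916, 3.0826)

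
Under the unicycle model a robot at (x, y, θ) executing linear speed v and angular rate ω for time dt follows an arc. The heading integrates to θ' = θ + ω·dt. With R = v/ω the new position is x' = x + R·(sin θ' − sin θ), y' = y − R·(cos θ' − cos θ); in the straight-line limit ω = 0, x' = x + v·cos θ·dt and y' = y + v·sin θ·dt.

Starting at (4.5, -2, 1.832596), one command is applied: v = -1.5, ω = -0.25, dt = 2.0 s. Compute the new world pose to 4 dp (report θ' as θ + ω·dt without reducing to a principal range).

(4.5350, -4.9686, 1.3326)

θ' = 1.8326 + -0.25·2.0 = 1.3326
R = v/ω = -1.5/-0.25 = 6.0000
x' = 4.5 + 6.0000·(sin 1.3326 − sin 1.8326) = 4.5350
y' = -2 − 6.0000·(cos 1.3326 − cos 1.8326) = -4.9686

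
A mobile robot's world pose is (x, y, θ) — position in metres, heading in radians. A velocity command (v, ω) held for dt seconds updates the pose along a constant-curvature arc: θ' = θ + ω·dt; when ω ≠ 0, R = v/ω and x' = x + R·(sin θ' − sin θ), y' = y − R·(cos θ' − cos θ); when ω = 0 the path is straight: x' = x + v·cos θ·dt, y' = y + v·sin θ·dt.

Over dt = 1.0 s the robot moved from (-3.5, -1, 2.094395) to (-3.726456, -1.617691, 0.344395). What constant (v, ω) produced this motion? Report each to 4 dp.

v = -0.7500, ω = -1.7500

Δθ = 0.344395 − 2.094395 = -1.750000
ω = Δθ/dt = -1.750000/1.0 = -1.7500
R = −Δy/(cos θ' − cos θ) = 0.4286
v = R·ω = 0.4286·-1.7500 = -0.7500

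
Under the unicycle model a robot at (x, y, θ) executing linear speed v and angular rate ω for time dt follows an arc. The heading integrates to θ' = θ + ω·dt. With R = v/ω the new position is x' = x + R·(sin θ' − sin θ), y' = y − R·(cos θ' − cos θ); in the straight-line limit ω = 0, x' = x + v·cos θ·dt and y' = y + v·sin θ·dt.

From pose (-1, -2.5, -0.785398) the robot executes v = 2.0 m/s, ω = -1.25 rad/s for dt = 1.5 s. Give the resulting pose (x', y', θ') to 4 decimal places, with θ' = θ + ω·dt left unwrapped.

θ' = -0.7854 + -1.25·1.5 = -2.6604
R = v/ω = 2.0/-1.25 = -1.6000
x' = -1 + -1.6000·(sin -2.6604 − sin -0.7854) = -1.3908
y' = -2.5 − -1.6000·(cos -2.6604 − cos -0.7854) = -5.0497

(-1.3908, -5.0497, -2.6604)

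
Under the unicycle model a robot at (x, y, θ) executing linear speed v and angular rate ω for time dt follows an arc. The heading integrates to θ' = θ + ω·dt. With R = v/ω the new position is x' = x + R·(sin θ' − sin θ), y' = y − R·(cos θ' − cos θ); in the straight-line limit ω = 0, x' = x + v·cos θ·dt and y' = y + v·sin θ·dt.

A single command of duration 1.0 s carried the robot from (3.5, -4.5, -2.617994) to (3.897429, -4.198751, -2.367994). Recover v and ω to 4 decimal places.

v = -0.5000, ω = 0.2500

Δθ = -2.367994 − -2.617994 = 0.250000
ω = Δθ/dt = 0.250000/1.0 = 0.2500
R = Δx/(sin θ' − sin θ) = -2.0000
v = R·ω = -2.0000·0.2500 = -0.5000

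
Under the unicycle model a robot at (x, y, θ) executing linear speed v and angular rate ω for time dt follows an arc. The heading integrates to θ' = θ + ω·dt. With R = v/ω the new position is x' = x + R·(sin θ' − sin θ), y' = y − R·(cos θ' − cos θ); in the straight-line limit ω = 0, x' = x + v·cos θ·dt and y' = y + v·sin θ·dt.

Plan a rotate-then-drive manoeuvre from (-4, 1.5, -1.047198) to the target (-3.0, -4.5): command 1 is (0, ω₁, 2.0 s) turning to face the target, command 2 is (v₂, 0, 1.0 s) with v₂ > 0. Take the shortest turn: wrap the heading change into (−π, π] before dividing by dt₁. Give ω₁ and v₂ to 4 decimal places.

ω₁ = -0.1792, v₂ = 6.0828

heading to target = atan2(-4.5−1.5, -3−-4) = -1.4056
Δθ = wrap(-1.4056 − -1.0472) = -0.3584; ω₁ = Δθ/dt₁ = -0.1792
distance = √((-3−-4)² + (-4.5−1.5)²) = 6.0828; v₂ = distance/dt₂ = 6.0828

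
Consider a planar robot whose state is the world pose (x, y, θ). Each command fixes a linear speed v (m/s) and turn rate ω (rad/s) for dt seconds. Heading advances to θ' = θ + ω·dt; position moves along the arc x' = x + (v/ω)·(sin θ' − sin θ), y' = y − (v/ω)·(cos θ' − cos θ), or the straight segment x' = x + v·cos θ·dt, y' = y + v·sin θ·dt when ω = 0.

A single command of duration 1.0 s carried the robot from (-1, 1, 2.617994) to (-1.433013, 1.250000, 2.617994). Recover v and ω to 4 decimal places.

v = 0.5000, ω = 0.0000

Δθ = 2.617994 − 2.617994 = 0.000000
ω = Δθ/dt = 0.000000/1.0 = 0.0000
ω = 0 → v = (Δx·cos θ + Δy·sin θ)/dt = 0.5000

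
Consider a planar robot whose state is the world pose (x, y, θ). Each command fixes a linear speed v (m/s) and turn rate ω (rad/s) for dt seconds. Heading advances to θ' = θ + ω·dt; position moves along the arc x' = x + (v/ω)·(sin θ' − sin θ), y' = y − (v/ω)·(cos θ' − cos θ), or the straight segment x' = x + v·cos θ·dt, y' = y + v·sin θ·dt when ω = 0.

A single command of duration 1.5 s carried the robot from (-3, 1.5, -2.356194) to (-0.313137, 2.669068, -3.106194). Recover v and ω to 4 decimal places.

v = -2.0000, ω = -0.5000

Δθ = -3.106194 − -2.356194 = -0.750000
ω = Δθ/dt = -0.750000/1.5 = -0.5000
R = Δx/(sin θ' − sin θ) = 4.0000
v = R·ω = 4.0000·-0.5000 = -2.0000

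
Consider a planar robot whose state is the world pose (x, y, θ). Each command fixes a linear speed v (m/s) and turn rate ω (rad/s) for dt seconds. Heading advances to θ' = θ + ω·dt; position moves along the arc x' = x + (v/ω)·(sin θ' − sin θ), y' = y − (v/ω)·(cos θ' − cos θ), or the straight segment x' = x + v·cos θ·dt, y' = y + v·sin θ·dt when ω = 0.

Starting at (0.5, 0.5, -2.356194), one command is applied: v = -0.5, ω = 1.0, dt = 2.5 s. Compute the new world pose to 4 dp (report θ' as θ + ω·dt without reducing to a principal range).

(0.0748, 1.3484, 0.1438)

θ' = -2.3562 + 1.0·2.5 = 0.1438
R = v/ω = -0.5/1.0 = -0.5000
x' = 0.5 + -0.5000·(sin 0.1438 − sin -2.3562) = 0.0748
y' = 0.5 − -0.5000·(cos 0.1438 − cos -2.3562) = 1.3484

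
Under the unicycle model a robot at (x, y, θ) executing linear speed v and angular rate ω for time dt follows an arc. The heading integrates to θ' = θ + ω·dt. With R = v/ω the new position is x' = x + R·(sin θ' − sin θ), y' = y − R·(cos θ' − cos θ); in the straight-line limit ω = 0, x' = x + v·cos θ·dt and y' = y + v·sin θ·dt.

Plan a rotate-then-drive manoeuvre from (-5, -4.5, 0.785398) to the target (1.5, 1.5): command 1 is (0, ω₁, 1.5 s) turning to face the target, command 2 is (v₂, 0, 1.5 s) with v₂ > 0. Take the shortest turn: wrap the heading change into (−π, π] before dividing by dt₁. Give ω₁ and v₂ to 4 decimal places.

ω₁ = -0.0267, v₂ = 5.8973

heading to target = atan2(1.5−-4.5, 1.5−-5) = 0.7454
Δθ = wrap(0.7454 − 0.7854) = -0.0400; ω₁ = Δθ/dt₁ = -0.0267
distance = √((1.5−-5)² + (1.5−-4.5)²) = 8.8459; v₂ = distance/dt₂ = 5.8973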